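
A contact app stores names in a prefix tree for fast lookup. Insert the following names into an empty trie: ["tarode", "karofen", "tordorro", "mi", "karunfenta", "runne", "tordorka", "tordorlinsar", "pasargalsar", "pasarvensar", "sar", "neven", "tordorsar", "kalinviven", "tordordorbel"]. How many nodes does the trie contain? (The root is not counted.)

For each word, the new-node count is its length minus the longest prefix already in the trie:
  "tarode" → 6 new (t, a, r, o, d, e)
  "karofen" → 7 new (k, a, r, o, f, e, n)
  "tordorro" → prefix "t" already present; 7 new (o, r, d, o, r, r, o)
  "mi" → 2 new (m, i)
  "karunfenta" → prefix "kar" already present; 7 new (u, n, f, e, n, t, a)
  "runne" → 5 new (r, u, n, n, e)
  "tordorka" → prefix "tordor" already present; 2 new (k, a)
  "tordorlinsar" → prefix "tordor" already present; 6 new (l, i, n, s, a, r)
  "pasargalsar" → 11 new (p, a, s, a, r, g, a, l, s, a, r)
  "pasarvensar" → prefix "pasar" already present; 6 new (v, e, n, s, a, r)
  "sar" → 3 new (s, a, r)
  "neven" → 5 new (n, e, v, e, n)
  "tordorsar" → prefix "tordor" already present; 3 new (s, a, r)
  "kalinviven" → prefix "ka" already present; 8 new (l, i, n, v, i, v, e, n)
  "tordordorbel" → prefix "tordor" already present; 6 new (d, o, r, b, e, l)
Total nodes = 6 + 7 + 7 + 2 + 7 + 5 + 2 + 6 + 11 + 6 + 3 + 5 + 3 + 8 + 6 = 84

84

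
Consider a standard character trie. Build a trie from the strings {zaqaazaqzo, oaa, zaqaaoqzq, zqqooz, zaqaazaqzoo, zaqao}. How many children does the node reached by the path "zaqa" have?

The children of the "zaqa" node are the distinct next characters among strings starting with "zaqa".
Characters that immediately follow "zaqa" among the stored strings: {a, o}.
That node has 2 child edges.

2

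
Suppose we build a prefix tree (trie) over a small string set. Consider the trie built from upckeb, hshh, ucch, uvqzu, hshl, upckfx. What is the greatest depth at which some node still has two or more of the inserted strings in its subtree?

4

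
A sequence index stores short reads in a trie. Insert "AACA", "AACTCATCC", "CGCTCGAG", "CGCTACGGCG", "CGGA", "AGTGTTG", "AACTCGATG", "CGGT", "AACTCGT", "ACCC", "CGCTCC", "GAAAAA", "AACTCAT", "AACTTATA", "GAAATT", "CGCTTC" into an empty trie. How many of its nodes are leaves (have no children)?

A leaf is a node with no children — equivalently, the end of a word that is not a proper prefix of any other stored word.
Those words: "AACA", "AACTCATCC", "AACTCGATG", "AACTCGT", "AACTTATA", "ACCC", "AGTGTTG", "CGCTACGGCG", "CGCTCC", "CGCTCGAG", "CGCTTC", "CGGA", "CGGT", "GAAAAA", "GAAATT"
Leaf count: 15

15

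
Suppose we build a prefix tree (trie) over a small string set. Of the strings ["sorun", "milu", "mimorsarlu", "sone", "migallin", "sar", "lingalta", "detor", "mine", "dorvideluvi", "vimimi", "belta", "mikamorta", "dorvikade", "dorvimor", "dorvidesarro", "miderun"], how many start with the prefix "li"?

Walk to "li"; the words in its subtree are exactly those with that prefix.
Words under "li": lingalta
Count: 1

1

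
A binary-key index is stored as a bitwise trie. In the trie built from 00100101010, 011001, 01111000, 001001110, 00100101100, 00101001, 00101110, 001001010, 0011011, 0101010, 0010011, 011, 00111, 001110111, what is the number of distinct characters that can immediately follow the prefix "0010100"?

1

The children of the "0010100" node are the distinct next characters among strings starting with "0010100".
Characters that immediately follow "0010100" among the stored strings: {1}.
That node has 1 child edge.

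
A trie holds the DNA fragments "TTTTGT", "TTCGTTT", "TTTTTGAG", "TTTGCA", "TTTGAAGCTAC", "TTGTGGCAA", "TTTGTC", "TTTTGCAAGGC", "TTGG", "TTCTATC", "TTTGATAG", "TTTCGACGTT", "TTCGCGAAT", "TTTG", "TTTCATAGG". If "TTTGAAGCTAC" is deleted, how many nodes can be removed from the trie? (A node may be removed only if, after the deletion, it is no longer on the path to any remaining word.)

6

A node on "TTTGAAGCTAC"'s path can go only if nothing else ends at it or branches off below it.
The suffix "AGCTAC" (6 nodes) is used only by "TTTGAAGCTAC"; the node for "TTTGA" still has the child "T", so pruning stops there.
Nodes removed: 6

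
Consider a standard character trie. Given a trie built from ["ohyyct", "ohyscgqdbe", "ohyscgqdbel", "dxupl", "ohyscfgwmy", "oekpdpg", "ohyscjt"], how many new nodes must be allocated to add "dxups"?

The longest prefix of "dxups" already in the trie is "dxup" (length 4).
New nodes needed: |"dxups"| − 4 = 5 − 4 = 1.

1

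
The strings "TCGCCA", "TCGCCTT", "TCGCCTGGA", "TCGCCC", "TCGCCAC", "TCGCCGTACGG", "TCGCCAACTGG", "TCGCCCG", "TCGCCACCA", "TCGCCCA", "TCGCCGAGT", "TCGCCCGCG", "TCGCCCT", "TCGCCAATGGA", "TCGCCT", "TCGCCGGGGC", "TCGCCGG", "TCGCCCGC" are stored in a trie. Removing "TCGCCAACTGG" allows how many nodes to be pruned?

4

After clearing the end-marker at "TCGCCAACTGG", prune upward until reaching a node still needed by another word.
The suffix "CTGG" (4 nodes) is used only by "TCGCCAACTGG"; the node for "TCGCCAA" still has the child "T", so pruning stops there.
Nodes removed: 4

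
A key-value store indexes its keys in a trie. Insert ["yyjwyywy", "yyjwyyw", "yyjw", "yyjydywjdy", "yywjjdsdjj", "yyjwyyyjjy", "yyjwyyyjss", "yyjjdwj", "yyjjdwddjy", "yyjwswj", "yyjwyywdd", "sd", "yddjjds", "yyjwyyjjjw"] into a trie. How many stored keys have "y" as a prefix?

13

Walk to "y"; the words in its subtree are exactly those with that prefix.
Matches: "yddjjds", "yyjjdwddjy", "yyjjdwj", "yyjw", "yyjwswj", "yyjwyyjjjw", "yyjwyyw", "yyjwyywdd", "yyjwyywy", "yyjwyyyjjy", "yyjwyyyjss", "yyjydywjdy", "yywjjdsdjj"
Count: 13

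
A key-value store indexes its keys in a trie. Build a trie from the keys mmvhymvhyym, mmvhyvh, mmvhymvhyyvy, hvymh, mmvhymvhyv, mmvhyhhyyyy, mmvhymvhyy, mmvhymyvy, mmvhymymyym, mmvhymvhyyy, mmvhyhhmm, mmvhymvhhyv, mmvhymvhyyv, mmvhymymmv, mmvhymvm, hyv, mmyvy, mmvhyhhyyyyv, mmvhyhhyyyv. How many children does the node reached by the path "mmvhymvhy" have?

2

Follow the path "mmvhymvhy" to its node, then look at its outgoing edges.
Characters that immediately follow "mmvhymvhy" among the stored strings: {v, y}.
That node has 2 child edges.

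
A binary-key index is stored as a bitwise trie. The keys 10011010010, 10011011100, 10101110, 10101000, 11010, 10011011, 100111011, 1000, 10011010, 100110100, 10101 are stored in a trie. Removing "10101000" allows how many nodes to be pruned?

A node on "10101000"'s path can go only if nothing else ends at it or branches off below it.
The suffix "000" (3 nodes) is used only by "10101000"; the node for "10101" still has the child "1", so pruning stops there.
Nodes removed: 3

3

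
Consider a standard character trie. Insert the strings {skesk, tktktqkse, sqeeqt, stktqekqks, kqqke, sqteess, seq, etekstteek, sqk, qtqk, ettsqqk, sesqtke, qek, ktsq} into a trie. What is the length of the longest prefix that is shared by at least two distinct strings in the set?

2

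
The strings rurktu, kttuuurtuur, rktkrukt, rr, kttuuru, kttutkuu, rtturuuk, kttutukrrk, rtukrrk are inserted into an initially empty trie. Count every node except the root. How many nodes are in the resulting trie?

48

Count nodes per top-level branch (shared prefixes stored once):
  'k'-branch (kttutkuu, kttutukrrk, kttuuru, kttuuurtuur): 22 nodes
  'r'-branch (rktkrukt, rr, rtturuuk, rtukrrk, rurktu): 26 nodes
Sum: 48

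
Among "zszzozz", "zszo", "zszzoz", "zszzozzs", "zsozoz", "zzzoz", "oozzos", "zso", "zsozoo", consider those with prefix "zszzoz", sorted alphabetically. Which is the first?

Words with prefix "zszzoz", in lexicographic order: "zszzoz", "zszzozz", "zszzozzs"
Position 1: zszzoz

zszzoz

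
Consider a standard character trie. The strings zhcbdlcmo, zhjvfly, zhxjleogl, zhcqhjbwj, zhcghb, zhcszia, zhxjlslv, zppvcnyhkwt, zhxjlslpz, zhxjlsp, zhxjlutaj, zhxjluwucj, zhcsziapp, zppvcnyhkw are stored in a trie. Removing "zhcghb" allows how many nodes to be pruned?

After clearing the end-marker at "zhcghb", prune upward until reaching a node still needed by another word.
The suffix "ghb" (3 nodes) is used only by "zhcghb"; the node for "zhc" still has the child "b", so pruning stops there.
Nodes removed: 3

3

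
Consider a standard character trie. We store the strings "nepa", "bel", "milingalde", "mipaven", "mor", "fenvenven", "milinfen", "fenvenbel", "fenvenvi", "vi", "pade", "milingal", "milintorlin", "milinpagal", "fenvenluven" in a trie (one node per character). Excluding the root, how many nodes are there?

62

Count nodes per top-level branch (shared prefixes stored once):
  'b'-branch (bel): 3 nodes
  'f'-branch (fenvenbel, fenvenluven, fenvenven, fenvenvi): 18 nodes
  'm'-branch (milinfen, milingal, milingalde, milinpagal, milintorlin, mipaven, mor): 31 nodes
  'n'-branch (nepa): 4 nodes
  'p'-branch (pade): 4 nodes
  'v'-branch (vi): 2 nodes
Sum: 62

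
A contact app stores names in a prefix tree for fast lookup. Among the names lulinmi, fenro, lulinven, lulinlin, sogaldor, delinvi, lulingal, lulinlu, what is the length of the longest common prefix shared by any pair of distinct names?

6

Look for the deepest trie node that still has at least two words in its subtree.
e.g. "lulinlin" and "lulinlu" share the prefix "lulinl" of length 6; no pair shares a longer one.
Longest shared-prefix length: 6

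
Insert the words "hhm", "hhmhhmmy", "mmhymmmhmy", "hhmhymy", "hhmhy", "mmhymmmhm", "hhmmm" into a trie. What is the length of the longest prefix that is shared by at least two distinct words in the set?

Look for the deepest trie node that still has at least two words in its subtree.
"mmhymmmhm" and "mmhymmmhmy" agree on "mmhymmmhm" (9 characters) before diverging; nothing deeper is shared.
Longest shared-prefix length: 9

9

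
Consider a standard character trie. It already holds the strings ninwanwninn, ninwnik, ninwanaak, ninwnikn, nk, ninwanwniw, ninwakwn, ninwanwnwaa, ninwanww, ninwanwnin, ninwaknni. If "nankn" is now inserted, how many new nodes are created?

4

Walking "nankn" from the root, the first 1 characters ("n") follow existing edges; "a" is the first miss.
New nodes needed: |"nankn"| − 1 = 5 − 1 = 4.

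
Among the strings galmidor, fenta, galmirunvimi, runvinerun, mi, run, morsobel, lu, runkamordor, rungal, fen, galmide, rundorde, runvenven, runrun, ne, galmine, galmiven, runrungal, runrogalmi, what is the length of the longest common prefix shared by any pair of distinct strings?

6

The deepest shared node is where two words last agree before diverging.
e.g. "galmide" and "galmidor" share the prefix "galmid" of length 6; no pair shares a longer one.
Longest shared-prefix length: 6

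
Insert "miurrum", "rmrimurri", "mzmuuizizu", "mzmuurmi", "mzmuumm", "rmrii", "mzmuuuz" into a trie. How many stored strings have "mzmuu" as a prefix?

Traverse to the node for "mzmuu", then collect every word in that subtree.
Words under "mzmuu": mzmuuizizu, mzmuumm, mzmuurmi, mzmuuuz
Count: 4

4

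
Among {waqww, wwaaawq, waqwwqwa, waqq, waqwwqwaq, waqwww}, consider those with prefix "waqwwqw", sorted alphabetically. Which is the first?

waqwwqwa

Filter for "waqwwqw…" and sort: "waqwwqwa", "waqwwqwaq"
Position 1: waqwwqwa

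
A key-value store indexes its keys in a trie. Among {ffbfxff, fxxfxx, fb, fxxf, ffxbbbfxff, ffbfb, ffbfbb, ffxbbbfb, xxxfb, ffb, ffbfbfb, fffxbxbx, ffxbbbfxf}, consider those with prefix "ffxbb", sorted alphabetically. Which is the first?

ffxbbbfb

DFS of the "ffxbb" subtree visits, in order: "ffxbbbfb", "ffxbbbfxf", "ffxbbbfxff"
Position 1: ffxbbbfb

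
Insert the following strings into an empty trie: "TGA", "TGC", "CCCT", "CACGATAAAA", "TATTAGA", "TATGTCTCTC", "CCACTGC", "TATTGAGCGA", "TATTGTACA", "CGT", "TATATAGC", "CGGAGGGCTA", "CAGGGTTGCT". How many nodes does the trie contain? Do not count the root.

68

For each word, the new-node count is its length minus the longest prefix already in the trie:
  "TGA" → 3 new (T, G, A)
  "TGC" → prefix "TG" already present; 1 new (C)
  "CCCT" → 4 new (C, C, C, T)
  "CACGATAAAA" → prefix "C" already present; 9 new (A, C, G, A, T, A, A, A, A)
  "TATTAGA" → prefix "T" already present; 6 new (A, T, T, A, G, A)
  "TATGTCTCTC" → prefix "TAT" already present; 7 new (G, T, C, T, C, T, C)
  "CCACTGC" → prefix "CC" already present; 5 new (A, C, T, G, C)
  "TATTGAGCGA" → prefix "TATT" already present; 6 new (G, A, G, C, G, A)
  "TATTGTACA" → prefix "TATTG" already present; 4 new (T, A, C, A)
  "CGT" → prefix "C" already present; 2 new (G, T)
  "TATATAGC" → prefix "TAT" already present; 5 new (A, T, A, G, C)
  "CGGAGGGCTA" → prefix "CG" already present; 8 new (G, A, G, G, G, C, T, A)
  "CAGGGTTGCT" → prefix "CA" already present; 8 new (G, G, G, T, T, G, C, T)
Total nodes = 3 + 1 + 4 + 9 + 6 + 7 + 5 + 6 + 4 + 2 + 5 + 8 + 8 = 68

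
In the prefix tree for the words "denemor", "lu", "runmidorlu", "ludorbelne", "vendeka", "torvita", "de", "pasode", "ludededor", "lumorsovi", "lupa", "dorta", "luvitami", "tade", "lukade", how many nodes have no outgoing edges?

13

Leaves are exactly the stored words that no other stored word extends.
Those words: "denemor", "dorta", "ludededor", "ludorbelne", "lukade", "lumorsovi", "lupa", "luvitami", "pasode", "runmidorlu", "tade", "torvita", "vendeka"
Leaf count: 13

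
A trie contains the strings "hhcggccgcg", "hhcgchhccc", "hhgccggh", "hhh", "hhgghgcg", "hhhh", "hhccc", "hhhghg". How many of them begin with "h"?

8

Filter for entries beginning with "h":
Matches: "hhccc", "hhcgchhccc", "hhcggccgcg", "hhgccggh", "hhgghgcg", "hhh", "hhhghg", "hhhh"
Count: 8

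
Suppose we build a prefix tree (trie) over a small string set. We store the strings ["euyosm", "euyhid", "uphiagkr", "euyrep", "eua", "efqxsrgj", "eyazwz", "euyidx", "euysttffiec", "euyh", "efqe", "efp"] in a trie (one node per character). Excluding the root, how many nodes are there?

46

For each word, the new-node count is its length minus the longest prefix already in the trie:
  "euyosm" → 6 new (e, u, y, o, s, m)
  "euyhid" → prefix "euy" already present; 3 new (h, i, d)
  "uphiagkr" → 8 new (u, p, h, i, a, g, k, r)
  "euyrep" → prefix "euy" already present; 3 new (r, e, p)
  "eua" → prefix "eu" already present; 1 new (a)
  "efqxsrgj" → prefix "e" already present; 7 new (f, q, x, s, r, g, j)
  "eyazwz" → prefix "e" already present; 5 new (y, a, z, w, z)
  "euyidx" → prefix "euy" already present; 3 new (i, d, x)
  "euysttffiec" → prefix "euy" already present; 8 new (s, t, t, f, f, i, e, c)
  "euyh" → prefix "euyh" already present; 0 new (none)
  "efqe" → prefix "efq" already present; 1 new (e)
  "efp" → prefix "ef" already present; 1 new (p)
Total nodes = 6 + 3 + 8 + 3 + 1 + 7 + 5 + 3 + 8 + 0 + 1 + 1 = 46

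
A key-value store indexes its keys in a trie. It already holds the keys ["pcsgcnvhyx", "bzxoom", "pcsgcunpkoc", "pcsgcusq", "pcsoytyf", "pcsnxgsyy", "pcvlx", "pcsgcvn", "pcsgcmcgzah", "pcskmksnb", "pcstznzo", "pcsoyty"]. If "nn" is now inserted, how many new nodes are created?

"nn" shares no prefix with any stored word, so all 2 characters open new nodes.
2 − 0 = 2 new nodes.

2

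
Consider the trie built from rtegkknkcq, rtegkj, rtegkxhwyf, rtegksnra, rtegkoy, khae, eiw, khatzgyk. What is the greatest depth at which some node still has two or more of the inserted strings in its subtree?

The deepest shared node is where two words last agree before diverging.
e.g. "rtegkj" and "rtegkknkcq" share the prefix "rtegk" of length 5; no pair shares a longer one.
Longest shared-prefix length: 5

5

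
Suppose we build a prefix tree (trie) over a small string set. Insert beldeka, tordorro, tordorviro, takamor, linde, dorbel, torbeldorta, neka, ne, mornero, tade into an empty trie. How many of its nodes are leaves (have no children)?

Leaves are exactly the stored words that no other stored word extends.
Those words: "beldeka", "dorbel", "linde", "mornero", "neka", "tade", "takamor", "torbeldorta", "tordorro", "tordorviro"
Leaf count: 10

10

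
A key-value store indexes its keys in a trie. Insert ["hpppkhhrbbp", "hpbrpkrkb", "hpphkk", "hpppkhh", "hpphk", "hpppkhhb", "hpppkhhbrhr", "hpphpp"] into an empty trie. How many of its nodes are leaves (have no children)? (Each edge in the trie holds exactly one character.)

5

A leaf is a node with no children — equivalently, the end of a word that is not a proper prefix of any other stored word.
Those words: "hpbrpkrkb", "hpphkk", "hpphpp", "hpppkhhbrhr", "hpppkhhrbbp"
Leaf count: 5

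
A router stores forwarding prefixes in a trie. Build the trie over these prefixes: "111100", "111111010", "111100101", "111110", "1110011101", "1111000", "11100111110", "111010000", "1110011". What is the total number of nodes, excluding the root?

31

Insert word by word; a character creates a node only if that edge doesn't already exist:
  "111100" → 6 new (1, 1, 1, 1, 0, 0)
  "111111010" → prefix "1111" already present; 5 new (1, 1, 0, 1, 0)
  "111100101" → prefix "111100" already present; 3 new (1, 0, 1)
  "111110" → prefix "11111" already present; 1 new (0)
  "1110011101" → prefix "111" already present; 7 new (0, 0, 1, 1, 1, 0, 1)
  "1111000" → prefix "111100" already present; 1 new (0)
  "11100111110" → prefix "11100111" already present; 3 new (1, 1, 0)
  "111010000" → prefix "1110" already present; 5 new (1, 0, 0, 0, 0)
  "1110011" → prefix "1110011" already present; 0 new (none)
Total nodes = 6 + 5 + 3 + 1 + 7 + 1 + 3 + 5 + 0 = 31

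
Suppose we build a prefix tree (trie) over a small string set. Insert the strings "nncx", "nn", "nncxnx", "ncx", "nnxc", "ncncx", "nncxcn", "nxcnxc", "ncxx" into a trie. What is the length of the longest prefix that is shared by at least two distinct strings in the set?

4

The deepest shared node is where two words last agree before diverging.
e.g. "nncx" and "nncxcn" share the prefix "nncx" of length 4; no pair shares a longer one.
Longest shared-prefix length: 4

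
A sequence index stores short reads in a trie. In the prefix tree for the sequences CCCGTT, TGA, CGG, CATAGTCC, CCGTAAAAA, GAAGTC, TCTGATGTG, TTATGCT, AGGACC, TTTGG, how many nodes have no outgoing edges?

10

A leaf is a node with no children — equivalently, the end of a word that is not a proper prefix of any other stored word.
Those words: "AGGACC", "CATAGTCC", "CCCGTT", "CCGTAAAAA", "CGG", "GAAGTC", "TCTGATGTG", "TGA", "TTATGCT", "TTTGG"
Leaf count: 10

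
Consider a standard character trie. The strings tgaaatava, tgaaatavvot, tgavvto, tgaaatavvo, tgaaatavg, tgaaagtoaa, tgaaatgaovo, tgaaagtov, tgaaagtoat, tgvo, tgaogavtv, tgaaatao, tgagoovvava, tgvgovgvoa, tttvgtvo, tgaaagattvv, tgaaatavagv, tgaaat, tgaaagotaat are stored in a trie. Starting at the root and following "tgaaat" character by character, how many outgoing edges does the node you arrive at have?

2

Walk "tgaaat" from the root, arriving at one node.
Characters that immediately follow "tgaaat" among the stored strings: {a, g}.
That node has 2 child edges.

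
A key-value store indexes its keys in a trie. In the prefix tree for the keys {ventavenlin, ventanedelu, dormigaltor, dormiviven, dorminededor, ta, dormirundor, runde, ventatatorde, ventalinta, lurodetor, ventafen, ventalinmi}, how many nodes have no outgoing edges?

13

Leaves are exactly the stored words that no other stored word extends.
Those words: "dormigaltor", "dorminededor", "dormirundor", "dormiviven", "lurodetor", "runde", "ta", "ventafen", "ventalinmi", "ventalinta", "ventanedelu", "ventatatorde", "ventavenlin"
Leaf count: 13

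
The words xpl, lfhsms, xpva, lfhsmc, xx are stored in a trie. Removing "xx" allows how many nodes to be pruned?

After clearing the end-marker at "xx", prune upward until reaching a node still needed by another word.
The suffix "x" (1 node) is used only by "xx"; the node for "x" still has the child "p", so pruning stops there.
Nodes removed: 1

1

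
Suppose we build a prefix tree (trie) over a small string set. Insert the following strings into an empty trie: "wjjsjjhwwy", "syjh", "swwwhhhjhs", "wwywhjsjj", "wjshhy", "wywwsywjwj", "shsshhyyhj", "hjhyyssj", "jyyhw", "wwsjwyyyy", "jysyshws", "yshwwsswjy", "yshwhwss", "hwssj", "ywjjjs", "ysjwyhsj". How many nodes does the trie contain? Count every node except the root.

Trace insertions, counting only characters that open a new branch:
  "wjjsjjhwwy" → 10 new (w, j, j, s, j, j, h, w, w, y)
  "syjh" → 4 new (s, y, j, h)
  "swwwhhhjhs" → prefix "s" already present; 9 new (w, w, w, h, h, h, j, h, s)
  "wwywhjsjj" → prefix "w" already present; 8 new (w, y, w, h, j, s, j, j)
  "wjshhy" → prefix "wj" already present; 4 new (s, h, h, y)
  "wywwsywjwj" → prefix "w" already present; 9 new (y, w, w, s, y, w, j, w, j)
  "shsshhyyhj" → prefix "s" already present; 9 new (h, s, s, h, h, y, y, h, j)
  "hjhyyssj" → 8 new (h, j, h, y, y, s, s, j)
  "jyyhw" → 5 new (j, y, y, h, w)
  "wwsjwyyyy" → prefix "ww" already present; 7 new (s, j, w, y, y, y, y)
  "jysyshws" → prefix "jy" already present; 6 new (s, y, s, h, w, s)
  "yshwwsswjy" → 10 new (y, s, h, w, w, s, s, w, j, y)
  "yshwhwss" → prefix "yshw" already present; 4 new (h, w, s, s)
  "hwssj" → prefix "h" already present; 4 new (w, s, s, j)
  "ywjjjs" → prefix "y" already present; 5 new (w, j, j, j, s)
  "ysjwyhsj" → prefix "ys" already present; 6 new (j, w, y, h, s, j)
Total nodes = 10 + 4 + 9 + 8 + 4 + 9 + 9 + 8 + 5 + 7 + 6 + 10 + 4 + 4 + 5 + 6 = 108

108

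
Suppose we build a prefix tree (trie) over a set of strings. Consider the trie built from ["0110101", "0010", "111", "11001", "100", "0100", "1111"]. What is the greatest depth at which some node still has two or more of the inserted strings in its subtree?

Equivalently: take the maximum, over all pairs, of their longest common prefix length.
"111" and "1111" agree on "111" (3 characters) before diverging; nothing deeper is shared.
Longest shared-prefix length: 3

3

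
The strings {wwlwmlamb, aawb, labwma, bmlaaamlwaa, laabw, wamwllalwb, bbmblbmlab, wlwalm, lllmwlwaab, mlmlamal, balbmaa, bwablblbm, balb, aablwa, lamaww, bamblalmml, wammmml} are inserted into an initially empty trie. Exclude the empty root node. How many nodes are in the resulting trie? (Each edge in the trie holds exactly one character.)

107

Insert word by word; a character creates a node only if that edge doesn't already exist:
  "wwlwmlamb" → 9 new (w, w, l, w, m, l, a, m, b)
  "aawb" → 4 new (a, a, w, b)
  "labwma" → 6 new (l, a, b, w, m, a)
  "bmlaaamlwaa" → 11 new (b, m, l, a, a, a, m, l, w, a, a)
  "laabw" → prefix "la" already present; 3 new (a, b, w)
  "wamwllalwb" → prefix "w" already present; 9 new (a, m, w, l, l, a, l, w, b)
  "bbmblbmlab" → prefix "b" already present; 9 new (b, m, b, l, b, m, l, a, b)
  "wlwalm" → prefix "w" already present; 5 new (l, w, a, l, m)
  "lllmwlwaab" → prefix "l" already present; 9 new (l, l, m, w, l, w, a, a, b)
  "mlmlamal" → 8 new (m, l, m, l, a, m, a, l)
  "balbmaa" → prefix "b" already present; 6 new (a, l, b, m, a, a)
  "bwablblbm" → prefix "b" already present; 8 new (w, a, b, l, b, l, b, m)
  "balb" → prefix "balb" already present; 0 new (none)
  "aablwa" → prefix "aa" already present; 4 new (b, l, w, a)
  "lamaww" → prefix "la" already present; 4 new (m, a, w, w)
  "bamblalmml" → prefix "ba" already present; 8 new (m, b, l, a, l, m, m, l)
  "wammmml" → prefix "wam" already present; 4 new (m, m, m, l)
Total nodes = 9 + 4 + 6 + 11 + 3 + 9 + 9 + 5 + 9 + 8 + 6 + 8 + 0 + 4 + 4 + 8 + 4 = 107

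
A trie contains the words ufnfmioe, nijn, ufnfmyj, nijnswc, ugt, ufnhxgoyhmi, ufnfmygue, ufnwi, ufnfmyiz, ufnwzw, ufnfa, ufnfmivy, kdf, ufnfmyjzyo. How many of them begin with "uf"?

10

Traverse to the node for "uf", then collect every word in that subtree.
Words under "uf": ufnfa, ufnfmioe, ufnfmivy, ufnfmygue, ufnfmyiz, ufnfmyj, ufnfmyjzyo, ufnhxgoyhmi, ufnwi, ufnwzw
Count: 10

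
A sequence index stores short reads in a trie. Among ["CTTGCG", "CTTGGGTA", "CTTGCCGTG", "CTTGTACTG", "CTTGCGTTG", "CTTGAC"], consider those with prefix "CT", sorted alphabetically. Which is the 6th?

DFS of the "CT" subtree visits, in order: "CTTGAC", "CTTGCCGTG", "CTTGCG", "CTTGCGTTG", "CTTGGGTA", "CTTGTACTG"
Position 6: CTTGTACTG

CTTGTACTG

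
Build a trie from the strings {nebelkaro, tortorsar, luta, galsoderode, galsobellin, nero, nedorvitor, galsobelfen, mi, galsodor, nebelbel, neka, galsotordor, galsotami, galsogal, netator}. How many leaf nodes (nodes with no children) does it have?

16

Leaves are exactly the stored words that no other stored word extends.
Those words: "galsobelfen", "galsobellin", "galsoderode", "galsodor", "galsogal", "galsotami", "galsotordor", "luta", "mi", "nebelbel", "nebelkaro", "nedorvitor", "neka", "nero", "netator", "tortorsar"
Leaf count: 16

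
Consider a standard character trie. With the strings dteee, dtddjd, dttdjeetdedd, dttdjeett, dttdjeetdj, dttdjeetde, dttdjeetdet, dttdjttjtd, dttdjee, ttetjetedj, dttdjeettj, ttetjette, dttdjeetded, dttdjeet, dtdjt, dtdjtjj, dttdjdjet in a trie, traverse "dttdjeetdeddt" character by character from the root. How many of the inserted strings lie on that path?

Traverse "dttdjeetdeddt" character by character; count nodes along the way that are marked as word ends.
Prefixes of the query that are stored words: "dttdjee", "dttdjeet", "dttdjeetde", "dttdjeetded", "dttdjeetdedd"
Count: 5

5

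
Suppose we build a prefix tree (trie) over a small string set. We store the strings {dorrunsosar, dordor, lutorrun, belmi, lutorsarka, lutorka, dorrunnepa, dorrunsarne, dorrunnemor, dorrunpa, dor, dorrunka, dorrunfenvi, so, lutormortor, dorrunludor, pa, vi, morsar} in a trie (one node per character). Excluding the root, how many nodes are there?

77

For each word, the new-node count is its length minus the longest prefix already in the trie:
  "dorrunsosar" → 11 new (d, o, r, r, u, n, s, o, s, a, r)
  "dordor" → prefix "dor" already present; 3 new (d, o, r)
  "lutorrun" → 8 new (l, u, t, o, r, r, u, n)
  "belmi" → 5 new (b, e, l, m, i)
  "lutorsarka" → prefix "lutor" already present; 5 new (s, a, r, k, a)
  "lutorka" → prefix "lutor" already present; 2 new (k, a)
  "dorrunnepa" → prefix "dorrun" already present; 4 new (n, e, p, a)
  "dorrunsarne" → prefix "dorruns" already present; 4 new (a, r, n, e)
  "dorrunnemor" → prefix "dorrunne" already present; 3 new (m, o, r)
  "dorrunpa" → prefix "dorrun" already present; 2 new (p, a)
  "dor" → prefix "dor" already present; 0 new (none)
  "dorrunka" → prefix "dorrun" already present; 2 new (k, a)
  "dorrunfenvi" → prefix "dorrun" already present; 5 new (f, e, n, v, i)
  "so" → 2 new (s, o)
  "lutormortor" → prefix "lutor" already present; 6 new (m, o, r, t, o, r)
  "dorrunludor" → prefix "dorrun" already present; 5 new (l, u, d, o, r)
  "pa" → 2 new (p, a)
  "vi" → 2 new (v, i)
  "morsar" → 6 new (m, o, r, s, a, r)
Total nodes = 11 + 3 + 8 + 5 + 5 + 2 + 4 + 4 + 3 + 2 + 0 + 2 + 5 + 2 + 6 + 5 + 2 + 2 + 6 = 77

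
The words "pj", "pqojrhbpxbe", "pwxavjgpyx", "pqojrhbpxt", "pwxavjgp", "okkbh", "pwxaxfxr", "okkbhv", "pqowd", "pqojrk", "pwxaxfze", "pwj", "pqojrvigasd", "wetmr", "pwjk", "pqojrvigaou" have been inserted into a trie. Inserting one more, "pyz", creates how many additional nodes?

2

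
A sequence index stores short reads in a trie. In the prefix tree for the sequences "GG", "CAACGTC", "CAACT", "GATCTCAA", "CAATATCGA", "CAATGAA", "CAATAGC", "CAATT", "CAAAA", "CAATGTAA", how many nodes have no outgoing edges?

10

Leaves are exactly the stored words that no other stored word extends.
Those words: "CAAAA", "CAACGTC", "CAACT", "CAATAGC", "CAATATCGA", "CAATGAA", "CAATGTAA", "CAATT", "GATCTCAA", "GG"
Leaf count: 10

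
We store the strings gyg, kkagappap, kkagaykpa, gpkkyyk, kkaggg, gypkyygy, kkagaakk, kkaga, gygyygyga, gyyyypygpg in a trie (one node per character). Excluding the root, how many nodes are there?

Trace insertions, counting only characters that open a new branch:
  "gyg" → 3 new (g, y, g)
  "kkagappap" → 9 new (k, k, a, g, a, p, p, a, p)
  "kkagaykpa" → prefix "kkaga" already present; 4 new (y, k, p, a)
  "gpkkyyk" → prefix "g" already present; 6 new (p, k, k, y, y, k)
  "kkaggg" → prefix "kkag" already present; 2 new (g, g)
  "gypkyygy" → prefix "gy" already present; 6 new (p, k, y, y, g, y)
  "kkagaakk" → prefix "kkaga" already present; 3 new (a, k, k)
  "kkaga" → prefix "kkaga" already present; 0 new (none)
  "gygyygyga" → prefix "gyg" already present; 6 new (y, y, g, y, g, a)
  "gyyyypygpg" → prefix "gy" already present; 8 new (y, y, y, p, y, g, p, g)
Total nodes = 3 + 9 + 4 + 6 + 2 + 6 + 3 + 0 + 6 + 8 = 47

47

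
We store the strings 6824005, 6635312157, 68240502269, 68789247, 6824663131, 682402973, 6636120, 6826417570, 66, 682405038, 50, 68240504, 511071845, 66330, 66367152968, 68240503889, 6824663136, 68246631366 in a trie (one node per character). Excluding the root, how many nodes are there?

Insert word by word; a character creates a node only if that edge doesn't already exist:
  "6824005" → 7 new (6, 8, 2, 4, 0, 0, 5)
  "6635312157" → prefix "6" already present; 9 new (6, 3, 5, 3, 1, 2, 1, 5, 7)
  "68240502269" → prefix "68240" already present; 6 new (5, 0, 2, 2, 6, 9)
  "68789247" → prefix "68" already present; 6 new (7, 8, 9, 2, 4, 7)
  "6824663131" → prefix "6824" already present; 6 new (6, 6, 3, 1, 3, 1)
  "682402973" → prefix "68240" already present; 4 new (2, 9, 7, 3)
  "6636120" → prefix "663" already present; 4 new (6, 1, 2, 0)
  "6826417570" → prefix "682" already present; 7 new (6, 4, 1, 7, 5, 7, 0)
  "66" → prefix "66" already present; 0 new (none)
  "682405038" → prefix "6824050" already present; 2 new (3, 8)
  "50" → 2 new (5, 0)
  "68240504" → prefix "6824050" already present; 1 new (4)
  "511071845" → prefix "5" already present; 8 new (1, 1, 0, 7, 1, 8, 4, 5)
  "66330" → prefix "663" already present; 2 new (3, 0)
  "66367152968" → prefix "6636" already present; 7 new (7, 1, 5, 2, 9, 6, 8)
  "68240503889" → prefix "682405038" already present; 2 new (8, 9)
  "6824663136" → prefix "682466313" already present; 1 new (6)
  "68246631366" → prefix "6824663136" already present; 1 new (6)
Total nodes = 7 + 9 + 6 + 6 + 6 + 4 + 4 + 7 + 0 + 2 + 2 + 1 + 8 + 2 + 7 + 2 + 1 + 1 = 75

75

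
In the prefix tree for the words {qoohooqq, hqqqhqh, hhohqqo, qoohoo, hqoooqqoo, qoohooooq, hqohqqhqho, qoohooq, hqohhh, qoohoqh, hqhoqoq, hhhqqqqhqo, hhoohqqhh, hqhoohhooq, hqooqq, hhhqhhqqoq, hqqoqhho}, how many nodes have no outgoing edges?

15

Leaves are exactly the stored words that no other stored word extends.
Those words: "hhhqhhqqoq", "hhhqqqqhqo", "hhohqqo", "hhoohqqhh", "hqhoohhooq", "hqhoqoq", "hqohhh", "hqohqqhqho", "hqoooqqoo", "hqooqq", "hqqoqhho", "hqqqhqh", "qoohooooq", "qoohooqq", "qoohoqh"
Leaf count: 15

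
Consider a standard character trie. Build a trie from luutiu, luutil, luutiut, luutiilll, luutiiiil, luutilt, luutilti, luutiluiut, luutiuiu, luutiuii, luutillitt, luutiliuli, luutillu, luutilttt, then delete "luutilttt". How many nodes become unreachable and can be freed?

2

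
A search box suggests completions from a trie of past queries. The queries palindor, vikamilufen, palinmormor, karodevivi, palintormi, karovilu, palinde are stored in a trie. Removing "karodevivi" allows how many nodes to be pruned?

A node on "karodevivi"'s path can go only if nothing else ends at it or branches off below it.
The suffix "devivi" (6 nodes) is used only by "karodevivi"; the node for "karo" still has the child "v", so pruning stops there.
Nodes removed: 6

6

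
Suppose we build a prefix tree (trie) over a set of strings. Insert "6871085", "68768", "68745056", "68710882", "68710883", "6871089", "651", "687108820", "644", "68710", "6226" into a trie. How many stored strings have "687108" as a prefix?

Traverse to the node for "687108", then collect every word in that subtree.
Words under "687108": 6871085, 68710882, 687108820, 68710883, 6871089
Count: 5

5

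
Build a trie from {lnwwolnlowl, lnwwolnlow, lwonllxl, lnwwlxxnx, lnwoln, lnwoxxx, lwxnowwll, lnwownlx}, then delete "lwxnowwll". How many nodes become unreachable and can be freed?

7

A node on "lwxnowwll"'s path can go only if nothing else ends at it or branches off below it.
The suffix "xnowwll" (7 nodes) is used only by "lwxnowwll"; the node for "lw" still has the child "o", so pruning stops there.
Nodes removed: 7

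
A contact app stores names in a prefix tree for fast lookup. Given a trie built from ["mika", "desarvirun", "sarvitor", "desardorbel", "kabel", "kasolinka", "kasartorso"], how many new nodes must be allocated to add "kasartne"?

2

"kasart" is already a path in the trie; the remaining "ne" must be added.
So 8 − 6 = 2 new nodes.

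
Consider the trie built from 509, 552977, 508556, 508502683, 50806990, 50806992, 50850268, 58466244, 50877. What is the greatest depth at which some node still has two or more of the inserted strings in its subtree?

8

The deepest shared node is where two words last agree before diverging.
"50850268" and "508502683" agree on "50850268" (8 characters) before diverging; nothing deeper is shared.
Longest shared-prefix length: 8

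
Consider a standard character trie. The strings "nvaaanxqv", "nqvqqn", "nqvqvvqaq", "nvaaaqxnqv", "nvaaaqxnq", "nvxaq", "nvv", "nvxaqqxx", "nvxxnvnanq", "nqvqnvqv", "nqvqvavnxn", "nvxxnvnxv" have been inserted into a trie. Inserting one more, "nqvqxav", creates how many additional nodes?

Walking "nqvqxav" from the root, the first 4 characters ("nqvq") follow existing edges; "x" is the first miss.
So 7 − 4 = 3 new nodes.

3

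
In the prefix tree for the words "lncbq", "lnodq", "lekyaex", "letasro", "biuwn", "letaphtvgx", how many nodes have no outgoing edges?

6

A leaf is a node with no children — equivalently, the end of a word that is not a proper prefix of any other stored word.
Those words: "biuwn", "lekyaex", "letaphtvgx", "letasro", "lncbq", "lnodq"
Leaf count: 6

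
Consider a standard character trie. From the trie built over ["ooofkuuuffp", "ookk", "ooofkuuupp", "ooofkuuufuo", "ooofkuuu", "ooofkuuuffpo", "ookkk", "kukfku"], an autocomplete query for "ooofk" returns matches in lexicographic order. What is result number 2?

DFS of the "ooofk" subtree visits, in order: "ooofkuuu", "ooofkuuuffp", "ooofkuuuffpo", "ooofkuuufuo", "ooofkuuupp"
The 2nd is ooofkuuuffp.

ooofkuuuffp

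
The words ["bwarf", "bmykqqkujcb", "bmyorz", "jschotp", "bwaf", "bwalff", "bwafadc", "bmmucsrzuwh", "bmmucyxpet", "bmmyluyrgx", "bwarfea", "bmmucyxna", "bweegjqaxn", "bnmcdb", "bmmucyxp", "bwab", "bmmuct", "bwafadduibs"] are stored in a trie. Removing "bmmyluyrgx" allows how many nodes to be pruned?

7

A node on "bmmyluyrgx"'s path can go only if nothing else ends at it or branches off below it.
The suffix "yluyrgx" (7 nodes) is used only by "bmmyluyrgx"; the node for "bmm" still has the child "u", so pruning stops there.
Nodes removed: 7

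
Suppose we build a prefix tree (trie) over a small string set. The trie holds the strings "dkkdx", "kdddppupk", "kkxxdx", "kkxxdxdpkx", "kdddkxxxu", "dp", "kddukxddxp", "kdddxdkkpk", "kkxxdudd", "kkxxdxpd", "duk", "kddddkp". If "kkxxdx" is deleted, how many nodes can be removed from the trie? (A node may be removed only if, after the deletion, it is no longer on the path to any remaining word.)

After clearing the end-marker at "kkxxdx", prune upward until reaching a node still needed by another word.
Every node on "kkxxdx" is still needed (e.g. by "kkxxdxdpkx"), so nothing is freed.
Nodes removed: 0

0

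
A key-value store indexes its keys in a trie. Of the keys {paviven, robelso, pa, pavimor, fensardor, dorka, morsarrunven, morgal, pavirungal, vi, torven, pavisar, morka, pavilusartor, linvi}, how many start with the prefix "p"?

Traverse to the node for "p", then collect every word in that subtree.
Words under "p": pa, pavilusartor, pavimor, pavirungal, pavisar, paviven
Count: 6

6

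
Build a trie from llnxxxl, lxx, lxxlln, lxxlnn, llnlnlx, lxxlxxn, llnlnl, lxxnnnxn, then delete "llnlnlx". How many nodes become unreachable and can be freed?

1

A node on "llnlnlx"'s path can go only if nothing else ends at it or branches off below it.
The suffix "x" (1 node) is used only by "llnlnlx"; "llnlnl" is itself a stored word, so pruning stops there.
Nodes removed: 1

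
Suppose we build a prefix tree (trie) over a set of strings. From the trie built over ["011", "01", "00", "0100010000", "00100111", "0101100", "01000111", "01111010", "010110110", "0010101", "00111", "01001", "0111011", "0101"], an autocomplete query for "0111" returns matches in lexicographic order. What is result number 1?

0111011

Words with prefix "0111", in lexicographic order: "0111011", "01111010"
The 1st is 0111011.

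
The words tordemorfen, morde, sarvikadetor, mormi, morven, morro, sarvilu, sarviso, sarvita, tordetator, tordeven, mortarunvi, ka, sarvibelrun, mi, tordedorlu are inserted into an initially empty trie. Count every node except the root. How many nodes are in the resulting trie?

For each word, the new-node count is its length minus the longest prefix already in the trie:
  "tordemorfen" → 11 new (t, o, r, d, e, m, o, r, f, e, n)
  "morde" → 5 new (m, o, r, d, e)
  "sarvikadetor" → 12 new (s, a, r, v, i, k, a, d, e, t, o, r)
  "mormi" → prefix "mor" already present; 2 new (m, i)
  "morven" → prefix "mor" already present; 3 new (v, e, n)
  "morro" → prefix "mor" already present; 2 new (r, o)
  "sarvilu" → prefix "sarvi" already present; 2 new (l, u)
  "sarviso" → prefix "sarvi" already present; 2 new (s, o)
  "sarvita" → prefix "sarvi" already present; 2 new (t, a)
  "tordetator" → prefix "torde" already present; 5 new (t, a, t, o, r)
  "tordeven" → prefix "torde" already present; 3 new (v, e, n)
  "mortarunvi" → prefix "mor" already present; 7 new (t, a, r, u, n, v, i)
  "ka" → 2 new (k, a)
  "sarvibelrun" → prefix "sarvi" already present; 6 new (b, e, l, r, u, n)
  "mi" → prefix "m" already present; 1 new (i)
  "tordedorlu" → prefix "torde" already present; 5 new (d, o, r, l, u)
Total nodes = 11 + 5 + 12 + 2 + 3 + 2 + 2 + 2 + 2 + 5 + 3 + 7 + 2 + 6 + 1 + 5 = 70

70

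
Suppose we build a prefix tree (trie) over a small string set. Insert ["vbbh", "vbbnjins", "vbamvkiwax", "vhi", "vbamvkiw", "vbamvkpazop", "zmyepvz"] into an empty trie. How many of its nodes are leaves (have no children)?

Leaves are exactly the stored words that no other stored word extends.
Those words: "vbamvkiwax", "vbamvkpazop", "vbbh", "vbbnjins", "vhi", "zmyepvz"
Leaf count: 6

6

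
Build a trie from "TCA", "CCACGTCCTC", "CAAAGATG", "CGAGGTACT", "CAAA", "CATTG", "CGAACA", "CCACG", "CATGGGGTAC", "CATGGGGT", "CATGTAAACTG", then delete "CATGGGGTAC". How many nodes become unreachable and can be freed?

A node on "CATGGGGTAC"'s path can go only if nothing else ends at it or branches off below it.
The suffix "AC" (2 nodes) is used only by "CATGGGGTAC"; "CATGGGGT" is itself a stored word, so pruning stops there.
Nodes removed: 2

2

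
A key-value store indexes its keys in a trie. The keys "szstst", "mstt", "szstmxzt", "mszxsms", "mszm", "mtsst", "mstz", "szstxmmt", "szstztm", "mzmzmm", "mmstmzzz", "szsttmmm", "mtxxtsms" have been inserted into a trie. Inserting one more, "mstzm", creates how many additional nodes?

1

"mstz" is already a path in the trie; the remaining "m" must be added.
New nodes needed: |"mstzm"| − 4 = 5 − 4 = 1.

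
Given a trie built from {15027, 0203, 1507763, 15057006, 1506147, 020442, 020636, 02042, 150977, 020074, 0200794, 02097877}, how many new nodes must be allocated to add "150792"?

2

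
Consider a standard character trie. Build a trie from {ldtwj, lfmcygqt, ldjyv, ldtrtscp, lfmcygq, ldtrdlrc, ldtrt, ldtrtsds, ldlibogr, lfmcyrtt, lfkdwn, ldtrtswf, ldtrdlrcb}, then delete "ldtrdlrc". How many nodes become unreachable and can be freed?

0

After clearing the end-marker at "ldtrdlrc", prune upward until reaching a node still needed by another word.
Every node on "ldtrdlrc" is still needed (e.g. by "ldtrdlrcb"), so nothing is freed.
Nodes removed: 0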